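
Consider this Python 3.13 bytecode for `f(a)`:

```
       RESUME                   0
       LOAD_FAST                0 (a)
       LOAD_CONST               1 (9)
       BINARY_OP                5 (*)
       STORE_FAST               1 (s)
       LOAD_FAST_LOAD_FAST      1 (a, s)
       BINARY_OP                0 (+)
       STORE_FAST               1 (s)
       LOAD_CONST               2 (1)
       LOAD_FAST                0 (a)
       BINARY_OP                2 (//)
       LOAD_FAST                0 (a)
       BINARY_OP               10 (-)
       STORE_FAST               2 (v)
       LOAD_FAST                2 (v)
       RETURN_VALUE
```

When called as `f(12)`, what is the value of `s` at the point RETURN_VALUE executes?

120

LOAD_FAST a → push 12. Stack: [12]
LOAD_CONST → push 9. Stack: [12, 9]
BINARY_OP * → 12 * 9 = 108. Stack: [108]
STORE_FAST s → s=108. Stack: []
LOAD_FAST_LOAD_FAST a,s → push 12,108. Stack: [12, 108]
BINARY_OP + → 12 + 108 = 120. Stack: [120]
STORE_FAST s → s=120. Stack: []
LOAD_CONST → push 1. Stack: [1]
LOAD_FAST a → push 12. Stack: [1, 12]
BINARY_OP // → 1 // 12 = 0. Stack: [0]
LOAD_FAST a → push 12. Stack: [0, 12]
BINARY_OP - → 0 - 12 = -12. Stack: [-12]
STORE_FAST v → v=-12. Stack: []
LOAD_FAST v → push -12. Stack: [-12]
RETURN_VALUE → return -12.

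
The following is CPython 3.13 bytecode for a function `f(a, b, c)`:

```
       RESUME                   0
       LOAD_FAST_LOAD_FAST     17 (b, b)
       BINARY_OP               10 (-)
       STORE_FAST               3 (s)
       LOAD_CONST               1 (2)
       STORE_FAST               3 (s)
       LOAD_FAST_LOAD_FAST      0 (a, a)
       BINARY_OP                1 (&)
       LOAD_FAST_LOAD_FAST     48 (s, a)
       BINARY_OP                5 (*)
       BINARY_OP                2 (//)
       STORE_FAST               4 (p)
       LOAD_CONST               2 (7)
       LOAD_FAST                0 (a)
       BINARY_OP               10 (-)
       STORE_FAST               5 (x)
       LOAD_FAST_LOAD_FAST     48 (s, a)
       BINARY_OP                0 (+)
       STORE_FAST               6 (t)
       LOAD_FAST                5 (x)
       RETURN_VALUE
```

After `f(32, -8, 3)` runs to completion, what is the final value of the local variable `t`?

LOAD_FAST_LOAD_FAST b,b → push -8,-8. Stack: [-8, -8]
BINARY_OP - → -8 - -8 = 0. Stack: [0]
STORE_FAST s → s=0. Stack: []
LOAD_CONST → push 2. Stack: [2]
STORE_FAST s → s=2. Stack: []
LOAD_FAST_LOAD_FAST a,a → push 32,32. Stack: [32, 32]
BINARY_OP & → 32 & 32 = 32. Stack: [32]
LOAD_FAST_LOAD_FAST s,a → push 2,32. Stack: [32, 2, 32]
BINARY_OP * → 2 * 32 = 64. Stack: [32, 64]
BINARY_OP // → 32 // 64 = 0. Stack: [0]
STORE_FAST p → p=0. Stack: []
LOAD_CONST → push 7. Stack: [7]
LOAD_FAST a → push 32. Stack: [7, 32]
BINARY_OP - → 7 - 32 = -25. Stack: [-25]
STORE_FAST x → x=-25. Stack: []
LOAD_FAST_LOAD_FAST s,a → push 2,32. Stack: [2, 32]
BINARY_OP + → 2 + 32 = 34. Stack: [34]
STORE_FAST t → t=34. Stack: []
LOAD_FAST x → push -25. Stack: [-25]
RETURN_VALUE → return -25.

34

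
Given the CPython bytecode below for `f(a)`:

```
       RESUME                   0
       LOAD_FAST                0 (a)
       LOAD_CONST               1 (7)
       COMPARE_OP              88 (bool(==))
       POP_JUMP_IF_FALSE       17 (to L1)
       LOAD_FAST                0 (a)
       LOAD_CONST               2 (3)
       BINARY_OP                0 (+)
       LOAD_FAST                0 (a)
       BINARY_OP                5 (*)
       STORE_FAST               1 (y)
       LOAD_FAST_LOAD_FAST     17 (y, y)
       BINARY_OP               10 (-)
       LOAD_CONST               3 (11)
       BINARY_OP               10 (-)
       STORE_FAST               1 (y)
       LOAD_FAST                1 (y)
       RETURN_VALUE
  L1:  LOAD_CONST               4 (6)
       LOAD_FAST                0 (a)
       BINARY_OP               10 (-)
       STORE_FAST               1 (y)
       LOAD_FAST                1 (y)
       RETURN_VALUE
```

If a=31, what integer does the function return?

LOAD_FAST a → push 31. Stack: [31]
LOAD_CONST → push 7. Stack: [31, 7]
COMPARE_OP bool(==) → 31 vs 7 = False. Stack: [False]
POP_JUMP_IF_FALSE → pop False; jump. Stack: []
LOAD_CONST → push 6. Stack: [6]
LOAD_FAST a → push 31. Stack: [6, 31]
BINARY_OP - → 6 - 31 = -25. Stack: [-25]
STORE_FAST y → y=-25. Stack: []
LOAD_FAST y → push -25. Stack: [-25]
RETURN_VALUE → return -25.

-25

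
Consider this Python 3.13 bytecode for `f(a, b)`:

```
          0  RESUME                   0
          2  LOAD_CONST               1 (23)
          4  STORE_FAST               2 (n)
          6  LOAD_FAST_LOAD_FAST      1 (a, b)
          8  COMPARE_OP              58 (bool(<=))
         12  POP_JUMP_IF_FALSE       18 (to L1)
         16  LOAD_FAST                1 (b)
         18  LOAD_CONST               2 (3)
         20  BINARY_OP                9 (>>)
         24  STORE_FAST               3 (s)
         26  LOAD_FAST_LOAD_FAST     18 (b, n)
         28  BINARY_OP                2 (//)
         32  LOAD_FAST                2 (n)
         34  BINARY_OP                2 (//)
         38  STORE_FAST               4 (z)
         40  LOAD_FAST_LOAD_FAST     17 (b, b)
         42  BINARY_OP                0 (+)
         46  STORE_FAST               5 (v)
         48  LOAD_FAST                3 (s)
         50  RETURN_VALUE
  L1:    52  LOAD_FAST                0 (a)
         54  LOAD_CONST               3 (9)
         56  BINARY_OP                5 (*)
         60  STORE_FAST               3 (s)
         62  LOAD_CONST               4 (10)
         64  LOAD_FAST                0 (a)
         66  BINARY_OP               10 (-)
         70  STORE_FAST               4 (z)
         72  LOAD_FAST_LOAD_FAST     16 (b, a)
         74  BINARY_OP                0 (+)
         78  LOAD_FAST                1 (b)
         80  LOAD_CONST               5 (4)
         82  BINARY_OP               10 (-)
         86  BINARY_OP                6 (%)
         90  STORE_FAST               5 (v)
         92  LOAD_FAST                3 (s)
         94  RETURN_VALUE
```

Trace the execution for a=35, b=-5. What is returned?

315

LOAD_CONST → push 23. Stack: [23]
STORE_FAST n → n=23. Stack: []
LOAD_FAST_LOAD_FAST a,b → push 35,-5. Stack: [35, -5]
COMPARE_OP bool(<=) → 35 vs -5 = False. Stack: [False]
POP_JUMP_IF_FALSE → pop False; jump. Stack: []
LOAD_FAST a → push 35. Stack: [35]
LOAD_CONST → push 9. Stack: [35, 9]
BINARY_OP * → 35 * 9 = 315. Stack: [315]
STORE_FAST s → s=315. Stack: []
LOAD_CONST → push 10. Stack: [10]
LOAD_FAST a → push 35. Stack: [10, 35]
BINARY_OP - → 10 - 35 = -25. Stack: [-25]
STORE_FAST z → z=-25. Stack: []
LOAD_FAST_LOAD_FAST b,a → push -5,35. Stack: [-5, 35]
BINARY_OP + → -5 + 35 = 30. Stack: [30]
LOAD_FAST b → push -5. Stack: [30, -5]
LOAD_CONST → push 4. Stack: [30, -5, 4]
BINARY_OP - → -5 - 4 = -9. Stack: [30, -9]
BINARY_OP % → 30 % -9 = -6. Stack: [-6]
STORE_FAST v → v=-6. Stack: []
LOAD_FAST s → push 315. Stack: [315]
RETURN_VALUE → return 315.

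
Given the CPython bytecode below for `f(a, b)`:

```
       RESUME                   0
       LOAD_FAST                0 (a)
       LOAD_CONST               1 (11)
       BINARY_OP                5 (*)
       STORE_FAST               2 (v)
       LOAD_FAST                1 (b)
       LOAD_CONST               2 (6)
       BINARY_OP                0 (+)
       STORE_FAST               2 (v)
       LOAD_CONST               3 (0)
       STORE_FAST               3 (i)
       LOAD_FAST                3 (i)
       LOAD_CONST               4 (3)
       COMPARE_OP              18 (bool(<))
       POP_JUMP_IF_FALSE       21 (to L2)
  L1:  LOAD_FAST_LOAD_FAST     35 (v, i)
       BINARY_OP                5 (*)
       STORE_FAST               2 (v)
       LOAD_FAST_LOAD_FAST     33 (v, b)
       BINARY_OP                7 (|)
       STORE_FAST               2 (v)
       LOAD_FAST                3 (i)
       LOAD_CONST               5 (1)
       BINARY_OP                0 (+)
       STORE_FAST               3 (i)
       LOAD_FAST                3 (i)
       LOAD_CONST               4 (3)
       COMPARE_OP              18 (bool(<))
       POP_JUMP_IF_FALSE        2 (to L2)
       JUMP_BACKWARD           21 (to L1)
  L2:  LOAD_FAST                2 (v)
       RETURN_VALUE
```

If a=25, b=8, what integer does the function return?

LOAD_FAST a → push 25. Stack: [25]
LOAD_CONST → push 11. Stack: [25, 11]
BINARY_OP * → 25 * 11 = 275. Stack: [275]
STORE_FAST v → v=275. Stack: []
LOAD_FAST b → push 8. Stack: [8]
LOAD_CONST → push 6. Stack: [8, 6]
BINARY_OP + → 8 + 6 = 14. Stack: [14]
STORE_FAST v → v=14. Stack: []
LOAD_CONST → push 0. Stack: [0]
STORE_FAST i → i=0. Stack: []
LOAD_FAST i → push 0. Stack: [0]
LOAD_CONST → push 3. Stack: [0, 3]
COMPARE_OP bool(<) → 0 vs 3 = True. Stack: [True]
POP_JUMP_IF_FALSE → pop True; no jump. Stack: []
LOAD_FAST_LOAD_FAST v,i → push 14,0. Stack: [14, 0]
BINARY_OP * → 14 * 0 = 0. Stack: [0]
STORE_FAST v → v=0. Stack: []
LOAD_FAST_LOAD_FAST v,b → push 0,8. Stack: [0, 8]
BINARY_OP | → 0 | 8 = 8. Stack: [8]
STORE_FAST v → v=8. Stack: []
LOAD_FAST i → push 0. Stack: [0]
LOAD_CONST → push 1. Stack: [0, 1]
BINARY_OP + → 0 + 1 = 1. Stack: [1]
STORE_FAST i → i=1. Stack: []
LOAD_FAST i → push 1. Stack: [1]
LOAD_CONST → push 3. Stack: [1, 3]
COMPARE_OP bool(<) → 1 vs 3 = True. Stack: [True]
POP_JUMP_IF_FALSE → pop True; no jump. Stack: []
LOAD_FAST_LOAD_FAST v,i → push 8,1. Stack: [8, 1]
BINARY_OP * → 8 * 1 = 8. Stack: [8]
STORE_FAST v → v=8. Stack: []
LOAD_FAST_LOAD_FAST v,b → push 8,8. Stack: [8, 8]
BINARY_OP | → 8 | 8 = 8. Stack: [8]
STORE_FAST v → v=8. Stack: []
LOAD_FAST i → push 1. Stack: [1]
LOAD_CONST → push 1. Stack: [1, 1]
BINARY_OP + → 1 + 1 = 2. Stack: [2]
STORE_FAST i → i=2. Stack: []
LOAD_FAST i → push 2. Stack: [2]
LOAD_CONST → push 3. Stack: [2, 3]
COMPARE_OP bool(<) → 2 vs 3 = True. Stack: [True]
POP_JUMP_IF_FALSE → pop True; no jump. Stack: []
LOAD_FAST_LOAD_FAST v,i → push 8,2. Stack: [8, 2]
BINARY_OP * → 8 * 2 = 16. Stack: [16]
STORE_FAST v → v=16. Stack: []
LOAD_FAST_LOAD_FAST v,b → push 16,8. Stack: [16, 8]
BINARY_OP | → 16 | 8 = 24. Stack: [24]
STORE_FAST v → v=24. Stack: []
LOAD_FAST i → push 2. Stack: [2]
LOAD_CONST → push 1. Stack: [2, 1]
BINARY_OP + → 2 + 1 = 3. Stack: [3]
STORE_FAST i → i=3. Stack: []
LOAD_FAST i → push 3. Stack: [3]
LOAD_CONST → push 3. Stack: [3, 3]
COMPARE_OP bool(<) → 3 vs 3 = False. Stack: [False]
POP_JUMP_IF_FALSE → pop False; jump. Stack: []
LOAD_FAST v → push 24. Stack: [24]
RETURN_VALUE → return 24.

24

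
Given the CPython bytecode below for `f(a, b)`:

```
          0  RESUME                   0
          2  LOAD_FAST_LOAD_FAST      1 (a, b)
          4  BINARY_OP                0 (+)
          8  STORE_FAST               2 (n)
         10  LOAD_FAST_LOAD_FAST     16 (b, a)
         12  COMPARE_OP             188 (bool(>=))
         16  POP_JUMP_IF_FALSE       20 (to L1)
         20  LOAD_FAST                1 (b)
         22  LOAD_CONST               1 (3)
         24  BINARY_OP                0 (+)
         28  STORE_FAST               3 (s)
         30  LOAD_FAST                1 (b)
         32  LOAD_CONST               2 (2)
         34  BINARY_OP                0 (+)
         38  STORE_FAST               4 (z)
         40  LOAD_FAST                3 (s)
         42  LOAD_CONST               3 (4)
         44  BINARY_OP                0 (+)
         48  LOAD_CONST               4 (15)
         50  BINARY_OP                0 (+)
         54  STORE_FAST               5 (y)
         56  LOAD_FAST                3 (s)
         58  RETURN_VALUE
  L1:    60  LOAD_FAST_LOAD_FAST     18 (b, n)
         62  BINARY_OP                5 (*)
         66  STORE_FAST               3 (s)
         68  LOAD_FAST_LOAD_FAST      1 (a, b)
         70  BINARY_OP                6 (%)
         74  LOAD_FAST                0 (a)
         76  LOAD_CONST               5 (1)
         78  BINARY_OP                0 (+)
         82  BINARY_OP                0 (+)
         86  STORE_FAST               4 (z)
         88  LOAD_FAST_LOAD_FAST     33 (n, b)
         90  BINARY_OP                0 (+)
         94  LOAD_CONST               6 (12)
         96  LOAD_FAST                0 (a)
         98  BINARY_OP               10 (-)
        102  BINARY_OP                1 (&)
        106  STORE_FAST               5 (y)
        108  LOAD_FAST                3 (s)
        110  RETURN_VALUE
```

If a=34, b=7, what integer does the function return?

287

LOAD_FAST_LOAD_FAST a,b → push 34,7. Stack: [34, 7]
BINARY_OP + → 34 + 7 = 41. Stack: [41]
STORE_FAST n → n=41. Stack: []
LOAD_FAST_LOAD_FAST b,a → push 7,34. Stack: [7, 34]
COMPARE_OP bool(>=) → 7 vs 34 = False. Stack: [False]
POP_JUMP_IF_FALSE → pop False; jump. Stack: []
LOAD_FAST_LOAD_FAST b,n → push 7,41. Stack: [7, 41]
BINARY_OP * → 7 * 41 = 287. Stack: [287]
STORE_FAST s → s=287. Stack: []
LOAD_FAST_LOAD_FAST a,b → push 34,7. Stack: [34, 7]
BINARY_OP % → 34 % 7 = 6. Stack: [6]
LOAD_FAST a → push 34. Stack: [6, 34]
LOAD_CONST → push 1. Stack: [6, 34, 1]
BINARY_OP + → 34 + 1 = 35. Stack: [6, 35]
BINARY_OP + → 6 + 35 = 41. Stack: [41]
STORE_FAST z → z=41. Stack: []
LOAD_FAST_LOAD_FAST n,b → push 41,7. Stack: [41, 7]
BINARY_OP + → 41 + 7 = 48. Stack: [48]
LOAD_CONST → push 12. Stack: [48, 12]
LOAD_FAST a → push 34. Stack: [48, 12, 34]
BINARY_OP - → 12 - 34 = -22. Stack: [48, -22]
BINARY_OP & → 48 & -22 = 32. Stack: [32]
STORE_FAST y → y=32. Stack: []
LOAD_FAST s → push 287. Stack: [287]
RETURN_VALUE → return 287.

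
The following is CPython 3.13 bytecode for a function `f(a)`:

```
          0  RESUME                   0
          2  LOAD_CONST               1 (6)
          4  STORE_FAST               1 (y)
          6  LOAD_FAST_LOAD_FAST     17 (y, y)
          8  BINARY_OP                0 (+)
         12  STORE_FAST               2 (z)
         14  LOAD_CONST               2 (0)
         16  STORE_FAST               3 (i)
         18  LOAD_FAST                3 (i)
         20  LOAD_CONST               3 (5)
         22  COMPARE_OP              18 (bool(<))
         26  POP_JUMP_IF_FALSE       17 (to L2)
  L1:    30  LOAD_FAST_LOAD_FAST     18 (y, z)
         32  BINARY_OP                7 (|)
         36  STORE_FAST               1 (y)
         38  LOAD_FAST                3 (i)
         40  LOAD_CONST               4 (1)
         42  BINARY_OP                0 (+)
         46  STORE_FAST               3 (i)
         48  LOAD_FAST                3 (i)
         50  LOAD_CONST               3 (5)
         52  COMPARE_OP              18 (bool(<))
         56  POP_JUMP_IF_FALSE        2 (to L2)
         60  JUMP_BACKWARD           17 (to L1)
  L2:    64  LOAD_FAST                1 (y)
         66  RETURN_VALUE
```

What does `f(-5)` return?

14

LOAD_CONST → push 6
STORE_FAST y → y=6
LOAD_FAST_LOAD_FAST y,y → push 6,6
BINARY_OP + → 6 + 6 = 12
STORE_FAST z → z=12
LOAD_CONST → push 0
STORE_FAST i → i=0
LOAD_FAST i → push 0
LOAD_CONST → push 5
COMPARE_OP bool(<) → 0 vs 5 = True
POP_JUMP_IF_FALSE → pop True; no jump
LOAD_FAST_LOAD_FAST y,z → push 6,12
BINARY_OP | → 6 | 12 = 14
STORE_FAST y → y=14
LOAD_FAST i → push 0
LOAD_CONST → push 1
BINARY_OP + → 0 + 1 = 1
STORE_FAST i → i=1
LOAD_FAST i → push 1
LOAD_CONST → push 5
COMPARE_OP bool(<) → 1 vs 5 = True
POP_JUMP_IF_FALSE → pop True; no jump
LOAD_FAST_LOAD_FAST y,z → push 14,12
BINARY_OP | → 14 | 12 = 14
STORE_FAST y → y=14
LOAD_FAST i → push 1
LOAD_CONST → push 1
BINARY_OP + → 1 + 1 = 2
STORE_FAST i → i=2
LOAD_FAST i → push 2
LOAD_CONST → push 5
COMPARE_OP bool(<) → 2 vs 5 = True
POP_JUMP_IF_FALSE → pop True; no jump
LOAD_FAST_LOAD_FAST y,z → push 14,12
BINARY_OP | → 14 | 12 = 14
STORE_FAST y → y=14
LOAD_FAST i → push 2
LOAD_CONST → push 1
BINARY_OP + → 2 + 1 = 3
STORE_FAST i → i=3
LOAD_FAST i → push 3
LOAD_CONST → push 5
COMPARE_OP bool(<) → 3 vs 5 = True
POP_JUMP_IF_FALSE → pop True; no jump
LOAD_FAST_LOAD_FAST y,z → push 14,12
BINARY_OP | → 14 | 12 = 14
STORE_FAST y → y=14
LOAD_FAST i → push 3
LOAD_CONST → push 1
BINARY_OP + → 3 + 1 = 4
STORE_FAST i → i=4
LOAD_FAST i → push 4
LOAD_CONST → push 5
COMPARE_OP bool(<) → 4 vs 5 = True
POP_JUMP_IF_FALSE → pop True; no jump
LOAD_FAST_LOAD_FAST y,z → push 14,12
BINARY_OP | → 14 | 12 = 14
STORE_FAST y → y=14
LOAD_FAST i → push 4
LOAD_CONST → push 1
BINARY_OP + → 4 + 1 = 5
STORE_FAST i → i=5
LOAD_FAST i → push 5
LOAD_CONST → push 5
COMPARE_OP bool(<) → 5 vs 5 = False
POP_JUMP_IF_FALSE → pop False; jump
LOAD_FAST y → push 14
RETURN_VALUE → return 14.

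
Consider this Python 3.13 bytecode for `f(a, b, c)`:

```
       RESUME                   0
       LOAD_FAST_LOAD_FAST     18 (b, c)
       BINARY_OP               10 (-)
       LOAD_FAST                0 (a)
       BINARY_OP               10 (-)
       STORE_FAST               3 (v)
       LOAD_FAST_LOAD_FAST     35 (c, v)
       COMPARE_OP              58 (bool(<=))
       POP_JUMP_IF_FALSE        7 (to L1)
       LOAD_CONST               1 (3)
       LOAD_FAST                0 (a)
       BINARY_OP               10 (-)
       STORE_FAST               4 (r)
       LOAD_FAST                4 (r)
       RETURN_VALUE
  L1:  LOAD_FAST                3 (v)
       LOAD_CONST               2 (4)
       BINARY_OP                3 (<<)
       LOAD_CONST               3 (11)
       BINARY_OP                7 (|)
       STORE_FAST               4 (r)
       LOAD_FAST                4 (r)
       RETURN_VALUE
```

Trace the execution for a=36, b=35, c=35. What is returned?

-565

LOAD_FAST_LOAD_FAST b,c → push 35,35. Stack: [35, 35]
BINARY_OP - → 35 - 35 = 0. Stack: [0]
LOAD_FAST a → push 36. Stack: [0, 36]
BINARY_OP - → 0 - 36 = -36. Stack: [-36]
STORE_FAST v → v=-36. Stack: []
LOAD_FAST_LOAD_FAST c,v → push 35,-36. Stack: [35, -36]
COMPARE_OP bool(<=) → 35 vs -36 = False. Stack: [False]
POP_JUMP_IF_FALSE → pop False; jump. Stack: []
LOAD_FAST v → push -36. Stack: [-36]
LOAD_CONST → push 4. Stack: [-36, 4]
BINARY_OP << → -36 << 4 = -576. Stack: [-576]
LOAD_CONST → push 11. Stack: [-576, 11]
BINARY_OP | → -576 | 11 = -565. Stack: [-565]
STORE_FAST r → r=-565. Stack: []
LOAD_FAST r → push -565. Stack: [-565]
RETURN_VALUE → return -565.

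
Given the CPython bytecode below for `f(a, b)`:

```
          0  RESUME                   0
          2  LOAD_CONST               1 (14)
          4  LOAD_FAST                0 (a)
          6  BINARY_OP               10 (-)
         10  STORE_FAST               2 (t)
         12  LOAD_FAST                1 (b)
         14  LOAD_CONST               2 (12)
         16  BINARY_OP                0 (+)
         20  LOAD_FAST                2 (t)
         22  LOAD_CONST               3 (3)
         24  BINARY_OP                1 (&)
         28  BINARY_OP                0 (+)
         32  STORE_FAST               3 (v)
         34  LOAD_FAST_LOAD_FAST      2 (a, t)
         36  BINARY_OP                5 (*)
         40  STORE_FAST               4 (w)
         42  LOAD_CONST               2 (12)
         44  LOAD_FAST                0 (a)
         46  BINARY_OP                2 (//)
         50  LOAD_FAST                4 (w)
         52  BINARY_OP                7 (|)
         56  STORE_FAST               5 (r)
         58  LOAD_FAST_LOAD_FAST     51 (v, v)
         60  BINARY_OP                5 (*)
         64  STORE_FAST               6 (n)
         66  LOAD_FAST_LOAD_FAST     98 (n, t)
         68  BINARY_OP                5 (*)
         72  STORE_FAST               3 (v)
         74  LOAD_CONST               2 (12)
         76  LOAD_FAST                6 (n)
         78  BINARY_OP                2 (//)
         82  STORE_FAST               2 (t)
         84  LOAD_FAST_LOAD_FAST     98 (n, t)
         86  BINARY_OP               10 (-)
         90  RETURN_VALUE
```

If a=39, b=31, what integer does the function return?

LOAD_CONST → push 14. Stack: [14]
LOAD_FAST a → push 39. Stack: [14, 39]
BINARY_OP - → 14 - 39 = -25. Stack: [-25]
STORE_FAST t → t=-25. Stack: []
LOAD_FAST b → push 31. Stack: [31]
LOAD_CONST → push 12. Stack: [31, 12]
BINARY_OP + → 31 + 12 = 43. Stack: [43]
LOAD_FAST t → push -25. Stack: [43, -25]
LOAD_CONST → push 3. Stack: [43, -25, 3]
BINARY_OP & → -25 & 3 = 3. Stack: [43, 3]
BINARY_OP + → 43 + 3 = 46. Stack: [46]
STORE_FAST v → v=46. Stack: []
LOAD_FAST_LOAD_FAST a,t → push 39,-25. Stack: [39, -25]
BINARY_OP * → 39 * -25 = -975. Stack: [-975]
STORE_FAST w → w=-975. Stack: []
LOAD_CONST → push 12. Stack: [12]
LOAD_FAST a → push 39. Stack: [12, 39]
BINARY_OP // → 12 // 39 = 0. Stack: [0]
LOAD_FAST w → push -975. Stack: [0, -975]
BINARY_OP | → 0 | -975 = -975. Stack: [-975]
STORE_FAST r → r=-975. Stack: []
LOAD_FAST_LOAD_FAST v,v → push 46,46. Stack: [46, 46]
BINARY_OP * → 46 * 46 = 2116. Stack: [2116]
STORE_FAST n → n=2116. Stack: []
LOAD_FAST_LOAD_FAST n,t → push 2116,-25. Stack: [2116, -25]
BINARY_OP * → 2116 * -25 = -52900. Stack: [-52900]
STORE_FAST v → v=-52900. Stack: []
LOAD_CONST → push 12. Stack: [12]
LOAD_FAST n → push 2116. Stack: [12, 2116]
BINARY_OP // → 12 // 2116 = 0. Stack: [0]
STORE_FAST t → t=0. Stack: []
LOAD_FAST_LOAD_FAST n,t → push 2116,0. Stack: [2116, 0]
BINARY_OP - → 2116 - 0 = 2116. Stack: [2116]
RETURN_VALUE → return 2116.

2116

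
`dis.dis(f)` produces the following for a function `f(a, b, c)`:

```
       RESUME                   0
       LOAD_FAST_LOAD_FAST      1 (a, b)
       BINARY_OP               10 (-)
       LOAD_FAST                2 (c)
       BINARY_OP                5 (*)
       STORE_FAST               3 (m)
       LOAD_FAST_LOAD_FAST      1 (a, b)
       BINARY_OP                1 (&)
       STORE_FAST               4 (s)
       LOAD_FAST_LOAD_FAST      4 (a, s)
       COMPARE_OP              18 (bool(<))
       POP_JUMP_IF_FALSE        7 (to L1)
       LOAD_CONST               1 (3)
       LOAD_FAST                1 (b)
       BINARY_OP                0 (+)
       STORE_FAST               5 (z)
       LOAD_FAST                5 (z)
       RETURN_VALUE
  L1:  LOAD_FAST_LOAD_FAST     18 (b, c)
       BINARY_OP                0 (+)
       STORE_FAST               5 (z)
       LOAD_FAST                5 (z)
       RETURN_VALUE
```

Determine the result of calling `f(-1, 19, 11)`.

LOAD_FAST_LOAD_FAST a,b → push -1,19. Stack: [-1, 19]
BINARY_OP - → -1 - 19 = -20. Stack: [-20]
LOAD_FAST c → push 11. Stack: [-20, 11]
BINARY_OP * → -20 * 11 = -220. Stack: [-220]
STORE_FAST m → m=-220. Stack: []
LOAD_FAST_LOAD_FAST a,b → push -1,19. Stack: [-1, 19]
BINARY_OP & → -1 & 19 = 19. Stack: [19]
STORE_FAST s → s=19. Stack: []
LOAD_FAST_LOAD_FAST a,s → push -1,19. Stack: [-1, 19]
COMPARE_OP bool(<) → -1 vs 19 = True. Stack: [True]
POP_JUMP_IF_FALSE → pop True; no jump. Stack: []
LOAD_CONST → push 3. Stack: [3]
LOAD_FAST b → push 19. Stack: [3, 19]
BINARY_OP + → 3 + 19 = 22. Stack: [22]
STORE_FAST z → z=22. Stack: []
LOAD_FAST z → push 22. Stack: [22]
RETURN_VALUE → return 22.

22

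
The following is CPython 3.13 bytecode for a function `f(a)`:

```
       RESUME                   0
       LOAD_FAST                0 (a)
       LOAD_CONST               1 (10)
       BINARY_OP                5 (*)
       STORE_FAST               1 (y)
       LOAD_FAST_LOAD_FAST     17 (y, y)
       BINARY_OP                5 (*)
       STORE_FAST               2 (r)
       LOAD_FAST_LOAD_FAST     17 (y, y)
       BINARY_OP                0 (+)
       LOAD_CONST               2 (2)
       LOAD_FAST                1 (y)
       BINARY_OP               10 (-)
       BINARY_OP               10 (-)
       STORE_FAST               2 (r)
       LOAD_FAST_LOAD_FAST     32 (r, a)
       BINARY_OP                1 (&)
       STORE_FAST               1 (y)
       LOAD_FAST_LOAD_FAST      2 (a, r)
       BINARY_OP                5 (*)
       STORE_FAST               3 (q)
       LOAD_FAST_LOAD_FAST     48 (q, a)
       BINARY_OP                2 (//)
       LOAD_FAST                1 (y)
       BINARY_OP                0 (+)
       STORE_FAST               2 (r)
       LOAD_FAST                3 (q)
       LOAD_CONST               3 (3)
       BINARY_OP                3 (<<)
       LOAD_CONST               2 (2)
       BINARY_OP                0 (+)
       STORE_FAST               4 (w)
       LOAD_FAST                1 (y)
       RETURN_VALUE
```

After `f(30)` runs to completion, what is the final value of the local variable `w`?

215522

LOAD_FAST a → push 30. Stack: [30]
LOAD_CONST → push 10. Stack: [30, 10]
BINARY_OP * → 30 * 10 = 300. Stack: [300]
STORE_FAST y → y=300. Stack: []
LOAD_FAST_LOAD_FAST y,y → push 300,300. Stack: [300, 300]
BINARY_OP * → 300 * 300 = 90000. Stack: [90000]
STORE_FAST r → r=90000. Stack: []
LOAD_FAST_LOAD_FAST y,y → push 300,300. Stack: [300, 300]
BINARY_OP + → 300 + 300 = 600. Stack: [600]
LOAD_CONST → push 2. Stack: [600, 2]
LOAD_FAST y → push 300. Stack: [600, 2, 300]
BINARY_OP - → 2 - 300 = -298. Stack: [600, -298]
BINARY_OP - → 600 - -298 = 898. Stack: [898]
STORE_FAST r → r=898. Stack: []
LOAD_FAST_LOAD_FAST r,a → push 898,30. Stack: [898, 30]
BINARY_OP & → 898 & 30 = 2. Stack: [2]
STORE_FAST y → y=2. Stack: []
LOAD_FAST_LOAD_FAST a,r → push 30,898. Stack: [30, 898]
BINARY_OP * → 30 * 898 = 26940. Stack: [26940]
STORE_FAST q → q=26940. Stack: []
LOAD_FAST_LOAD_FAST q,a → push 26940,30. Stack: [26940, 30]
BINARY_OP // → 26940 // 30 = 898. Stack: [898]
LOAD_FAST y → push 2. Stack: [898, 2]
BINARY_OP + → 898 + 2 = 900. Stack: [900]
STORE_FAST r → r=900. Stack: []
LOAD_FAST q → push 26940. Stack: [26940]
LOAD_CONST → push 3. Stack: [26940, 3]
BINARY_OP << → 26940 << 3 = 215520. Stack: [215520]
LOAD_CONST → push 2. Stack: [215520, 2]
BINARY_OP + → 215520 + 2 = 215522. Stack: [215522]
STORE_FAST w → w=215522. Stack: []
LOAD_FAST y → push 2. Stack: [2]
RETURN_VALUE → return 2.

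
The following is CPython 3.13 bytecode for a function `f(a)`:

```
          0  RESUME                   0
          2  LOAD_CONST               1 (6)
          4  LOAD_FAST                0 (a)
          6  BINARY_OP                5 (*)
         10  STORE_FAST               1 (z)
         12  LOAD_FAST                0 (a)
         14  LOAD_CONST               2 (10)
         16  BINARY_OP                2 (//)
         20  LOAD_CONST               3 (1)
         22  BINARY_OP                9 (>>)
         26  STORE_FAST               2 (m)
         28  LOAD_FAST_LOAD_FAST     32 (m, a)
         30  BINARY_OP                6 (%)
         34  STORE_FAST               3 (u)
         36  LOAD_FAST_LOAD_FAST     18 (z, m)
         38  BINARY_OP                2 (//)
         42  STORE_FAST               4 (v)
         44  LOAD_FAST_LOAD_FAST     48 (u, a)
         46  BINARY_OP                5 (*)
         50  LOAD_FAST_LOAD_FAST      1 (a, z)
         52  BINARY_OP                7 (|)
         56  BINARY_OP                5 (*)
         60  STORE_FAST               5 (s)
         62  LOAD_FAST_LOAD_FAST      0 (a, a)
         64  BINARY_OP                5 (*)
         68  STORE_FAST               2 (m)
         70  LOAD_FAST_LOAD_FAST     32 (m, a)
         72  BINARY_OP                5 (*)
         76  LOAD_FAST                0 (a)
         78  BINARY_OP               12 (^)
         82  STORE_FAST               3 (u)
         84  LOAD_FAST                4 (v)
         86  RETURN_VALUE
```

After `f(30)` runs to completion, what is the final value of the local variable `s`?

LOAD_CONST → push 6. Stack: [6]
LOAD_FAST a → push 30. Stack: [6, 30]
BINARY_OP * → 6 * 30 = 180. Stack: [180]
STORE_FAST z → z=180. Stack: []
LOAD_FAST a → push 30. Stack: [30]
LOAD_CONST → push 10. Stack: [30, 10]
BINARY_OP // → 30 // 10 = 3. Stack: [3]
LOAD_CONST → push 1. Stack: [3, 1]
BINARY_OP >> → 3 >> 1 = 1. Stack: [1]
STORE_FAST m → m=1. Stack: []
LOAD_FAST_LOAD_FAST m,a → push 1,30. Stack: [1, 30]
BINARY_OP % → 1 % 30 = 1. Stack: [1]
STORE_FAST u → u=1. Stack: []
LOAD_FAST_LOAD_FAST z,m → push 180,1. Stack: [180, 1]
BINARY_OP // → 180 // 1 = 180. Stack: [180]
STORE_FAST v → v=180. Stack: []
LOAD_FAST_LOAD_FAST u,a → push 1,30. Stack: [1, 30]
BINARY_OP * → 1 * 30 = 30. Stack: [30]
LOAD_FAST_LOAD_FAST a,z → push 30,180. Stack: [30, 30, 180]
BINARY_OP | → 30 | 180 = 190. Stack: [30, 190]
BINARY_OP * → 30 * 190 = 5700. Stack: [5700]
STORE_FAST s → s=5700. Stack: []
LOAD_FAST_LOAD_FAST a,a → push 30,30. Stack: [30, 30]
BINARY_OP * → 30 * 30 = 900. Stack: [900]
STORE_FAST m → m=900. Stack: []
LOAD_FAST_LOAD_FAST m,a → push 900,30. Stack: [900, 30]
BINARY_OP * → 900 * 30 = 27000. Stack: [27000]
LOAD_FAST a → push 30. Stack: [27000, 30]
BINARY_OP ^ → 27000 ^ 30 = 26982. Stack: [26982]
STORE_FAST u → u=26982. Stack: []
LOAD_FAST v → push 180. Stack: [180]
RETURN_VALUE → return 180.

5700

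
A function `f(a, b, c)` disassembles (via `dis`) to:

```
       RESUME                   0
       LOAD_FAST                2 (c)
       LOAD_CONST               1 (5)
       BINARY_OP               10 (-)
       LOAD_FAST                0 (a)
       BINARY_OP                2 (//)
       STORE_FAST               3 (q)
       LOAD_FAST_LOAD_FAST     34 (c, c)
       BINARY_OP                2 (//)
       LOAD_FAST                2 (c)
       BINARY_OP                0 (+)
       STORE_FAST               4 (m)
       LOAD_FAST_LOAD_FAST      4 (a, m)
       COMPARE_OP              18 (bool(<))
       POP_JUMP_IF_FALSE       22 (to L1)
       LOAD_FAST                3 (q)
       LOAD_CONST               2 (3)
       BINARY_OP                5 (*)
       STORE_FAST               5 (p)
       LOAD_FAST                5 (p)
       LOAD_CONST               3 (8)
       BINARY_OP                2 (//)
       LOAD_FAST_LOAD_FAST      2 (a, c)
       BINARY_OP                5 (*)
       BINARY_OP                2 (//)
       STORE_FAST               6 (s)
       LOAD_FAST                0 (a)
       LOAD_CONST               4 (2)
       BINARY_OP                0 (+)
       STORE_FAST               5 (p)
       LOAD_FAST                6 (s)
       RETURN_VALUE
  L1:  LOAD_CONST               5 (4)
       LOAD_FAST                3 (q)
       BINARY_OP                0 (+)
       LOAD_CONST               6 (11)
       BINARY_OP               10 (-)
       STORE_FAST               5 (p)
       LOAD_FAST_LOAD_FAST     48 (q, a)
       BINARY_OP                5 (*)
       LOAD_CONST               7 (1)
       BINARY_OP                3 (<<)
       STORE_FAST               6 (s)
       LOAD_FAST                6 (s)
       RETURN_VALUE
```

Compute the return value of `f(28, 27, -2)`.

LOAD_FAST c → push -2. Stack: [-2]
LOAD_CONST → push 5. Stack: [-2, 5]
BINARY_OP - → -2 - 5 = -7. Stack: [-7]
LOAD_FAST a → push 28. Stack: [-7, 28]
BINARY_OP // → -7 // 28 = -1. Stack: [-1]
STORE_FAST q → q=-1. Stack: []
LOAD_FAST_LOAD_FAST c,c → push -2,-2. Stack: [-2, -2]
BINARY_OP // → -2 // -2 = 1. Stack: [1]
LOAD_FAST c → push -2. Stack: [1, -2]
BINARY_OP + → 1 + -2 = -1. Stack: [-1]
STORE_FAST m → m=-1. Stack: []
LOAD_FAST_LOAD_FAST a,m → push 28,-1. Stack: [28, -1]
COMPARE_OP bool(<) → 28 vs -1 = False. Stack: [False]
POP_JUMP_IF_FALSE → pop False; jump. Stack: []
LOAD_CONST → push 4. Stack: [4]
LOAD_FAST q → push -1. Stack: [4, -1]
BINARY_OP + → 4 + -1 = 3. Stack: [3]
LOAD_CONST → push 11. Stack: [3, 11]
BINARY_OP - → 3 - 11 = -8. Stack: [-8]
STORE_FAST p → p=-8. Stack: []
LOAD_FAST_LOAD_FAST q,a → push -1,28. Stack: [-1, 28]
BINARY_OP * → -1 * 28 = -28. Stack: [-28]
LOAD_CONST → push 1. Stack: [-28, 1]
BINARY_OP << → -28 << 1 = -56. Stack: [-56]
STORE_FAST s → s=-56. Stack: []
LOAD_FAST s → push -56. Stack: [-56]
RETURN_VALUE → return -56.

-56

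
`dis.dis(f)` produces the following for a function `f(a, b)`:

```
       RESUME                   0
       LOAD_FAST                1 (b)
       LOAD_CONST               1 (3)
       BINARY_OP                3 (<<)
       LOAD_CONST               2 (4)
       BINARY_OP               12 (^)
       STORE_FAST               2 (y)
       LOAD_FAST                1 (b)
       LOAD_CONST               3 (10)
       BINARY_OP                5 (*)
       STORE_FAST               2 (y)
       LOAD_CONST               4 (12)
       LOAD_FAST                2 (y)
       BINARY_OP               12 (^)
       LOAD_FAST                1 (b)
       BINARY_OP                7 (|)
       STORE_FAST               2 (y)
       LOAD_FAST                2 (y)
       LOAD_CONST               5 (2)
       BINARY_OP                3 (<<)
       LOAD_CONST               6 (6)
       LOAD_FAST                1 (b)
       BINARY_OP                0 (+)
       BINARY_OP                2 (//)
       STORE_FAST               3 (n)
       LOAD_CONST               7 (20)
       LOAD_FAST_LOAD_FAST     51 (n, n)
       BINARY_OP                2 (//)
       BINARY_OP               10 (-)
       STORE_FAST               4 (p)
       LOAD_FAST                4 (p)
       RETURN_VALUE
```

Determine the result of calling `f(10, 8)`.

LOAD_FAST b → push 8. Stack: [8]
LOAD_CONST → push 3. Stack: [8, 3]
BINARY_OP << → 8 << 3 = 64. Stack: [64]
LOAD_CONST → push 4. Stack: [64, 4]
BINARY_OP ^ → 64 ^ 4 = 68. Stack: [68]
STORE_FAST y → y=68. Stack: []
LOAD_FAST b → push 8. Stack: [8]
LOAD_CONST → push 10. Stack: [8, 10]
BINARY_OP * → 8 * 10 = 80. Stack: [80]
STORE_FAST y → y=80. Stack: []
LOAD_CONST → push 12. Stack: [12]
LOAD_FAST y → push 80. Stack: [12, 80]
BINARY_OP ^ → 12 ^ 80 = 92. Stack: [92]
LOAD_FAST b → push 8. Stack: [92, 8]
BINARY_OP | → 92 | 8 = 92. Stack: [92]
STORE_FAST y → y=92. Stack: []
LOAD_FAST y → push 92. Stack: [92]
LOAD_CONST → push 2. Stack: [92, 2]
BINARY_OP << → 92 << 2 = 368. Stack: [368]
LOAD_CONST → push 6. Stack: [368, 6]
LOAD_FAST b → push 8. Stack: [368, 6, 8]
BINARY_OP + → 6 + 8 = 14. Stack: [368, 14]
BINARY_OP // → 368 // 14 = 26. Stack: [26]
STORE_FAST n → n=26. Stack: []
LOAD_CONST → push 20. Stack: [20]
LOAD_FAST_LOAD_FAST n,n → push 26,26. Stack: [20, 26, 26]
BINARY_OP // → 26 // 26 = 1. Stack: [20, 1]
BINARY_OP - → 20 - 1 = 19. Stack: [19]
STORE_FAST p → p=19. Stack: []
LOAD_FAST p → push 19. Stack: [19]
RETURN_VALUE → return 19.

19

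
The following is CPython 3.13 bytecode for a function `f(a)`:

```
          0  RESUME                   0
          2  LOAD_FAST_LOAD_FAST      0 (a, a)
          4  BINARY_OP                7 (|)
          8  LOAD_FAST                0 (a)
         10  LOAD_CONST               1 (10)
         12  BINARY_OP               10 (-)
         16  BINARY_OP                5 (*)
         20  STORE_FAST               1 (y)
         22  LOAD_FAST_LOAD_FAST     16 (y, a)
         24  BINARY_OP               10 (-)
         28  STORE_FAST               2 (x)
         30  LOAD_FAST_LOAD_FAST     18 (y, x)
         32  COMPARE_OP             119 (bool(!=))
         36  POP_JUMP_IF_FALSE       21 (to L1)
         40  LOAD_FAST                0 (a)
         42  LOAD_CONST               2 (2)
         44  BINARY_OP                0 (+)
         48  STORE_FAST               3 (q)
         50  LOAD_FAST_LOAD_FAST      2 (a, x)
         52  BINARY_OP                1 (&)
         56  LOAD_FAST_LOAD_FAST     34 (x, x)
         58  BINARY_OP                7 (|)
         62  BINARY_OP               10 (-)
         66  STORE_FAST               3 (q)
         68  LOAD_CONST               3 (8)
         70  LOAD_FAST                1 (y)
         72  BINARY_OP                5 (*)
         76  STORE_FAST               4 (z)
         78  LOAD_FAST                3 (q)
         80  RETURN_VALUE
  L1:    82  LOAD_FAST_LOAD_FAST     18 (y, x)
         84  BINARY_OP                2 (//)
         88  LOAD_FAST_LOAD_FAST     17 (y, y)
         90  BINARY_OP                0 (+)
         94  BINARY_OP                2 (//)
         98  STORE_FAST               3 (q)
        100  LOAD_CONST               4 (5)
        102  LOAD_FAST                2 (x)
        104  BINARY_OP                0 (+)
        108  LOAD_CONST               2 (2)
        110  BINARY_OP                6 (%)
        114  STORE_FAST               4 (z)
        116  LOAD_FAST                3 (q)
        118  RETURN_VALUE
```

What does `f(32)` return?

LOAD_FAST_LOAD_FAST a,a → push 32,32. Stack: [32, 32]
BINARY_OP | → 32 | 32 = 32. Stack: [32]
LOAD_FAST a → push 32. Stack: [32, 32]
LOAD_CONST → push 10. Stack: [32, 32, 10]
BINARY_OP - → 32 - 10 = 22. Stack: [32, 22]
BINARY_OP * → 32 * 22 = 704. Stack: [704]
STORE_FAST y → y=704. Stack: []
LOAD_FAST_LOAD_FAST y,a → push 704,32. Stack: [704, 32]
BINARY_OP - → 704 - 32 = 672. Stack: [672]
STORE_FAST x → x=672. Stack: []
LOAD_FAST_LOAD_FAST y,x → push 704,672. Stack: [704, 672]
COMPARE_OP bool(!=) → 704 vs 672 = True. Stack: [True]
POP_JUMP_IF_FALSE → pop True; no jump. Stack: []
LOAD_FAST a → push 32. Stack: [32]
LOAD_CONST → push 2. Stack: [32, 2]
BINARY_OP + → 32 + 2 = 34. Stack: [34]
STORE_FAST q → q=34. Stack: []
LOAD_FAST_LOAD_FAST a,x → push 32,672. Stack: [32, 672]
BINARY_OP & → 32 & 672 = 32. Stack: [32]
LOAD_FAST_LOAD_FAST x,x → push 672,672. Stack: [32, 672, 672]
BINARY_OP | → 672 | 672 = 672. Stack: [32, 672]
BINARY_OP - → 32 - 672 = -640. Stack: [-640]
STORE_FAST q → q=-640. Stack: []
LOAD_CONST → push 8. Stack: [8]
LOAD_FAST y → push 704. Stack: [8, 704]
BINARY_OP * → 8 * 704 = 5632. Stack: [5632]
STORE_FAST z → z=5632. Stack: []
LOAD_FAST q → push -640. Stack: [-640]
RETURN_VALUE → return -640.

-640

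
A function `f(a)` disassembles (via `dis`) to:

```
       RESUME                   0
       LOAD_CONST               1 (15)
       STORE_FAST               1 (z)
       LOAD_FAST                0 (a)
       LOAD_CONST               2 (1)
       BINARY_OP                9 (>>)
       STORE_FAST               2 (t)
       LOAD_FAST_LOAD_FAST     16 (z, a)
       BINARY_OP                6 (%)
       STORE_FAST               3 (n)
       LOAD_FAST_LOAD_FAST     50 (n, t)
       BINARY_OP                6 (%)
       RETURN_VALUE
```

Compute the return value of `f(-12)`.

LOAD_CONST → push 15. Stack: [15]
STORE_FAST z → z=15. Stack: []
LOAD_FAST a → push -12. Stack: [-12]
LOAD_CONST → push 1. Stack: [-12, 1]
BINARY_OP >> → -12 >> 1 = -6. Stack: [-6]
STORE_FAST t → t=-6. Stack: []
LOAD_FAST_LOAD_FAST z,a → push 15,-12. Stack: [15, -12]
BINARY_OP % → 15 % -12 = -9. Stack: [-9]
STORE_FAST n → n=-9. Stack: []
LOAD_FAST_LOAD_FAST n,t → push -9,-6. Stack: [-9, -6]
BINARY_OP % → -9 % -6 = -3. Stack: [-3]
RETURN_VALUE → return -3.

-3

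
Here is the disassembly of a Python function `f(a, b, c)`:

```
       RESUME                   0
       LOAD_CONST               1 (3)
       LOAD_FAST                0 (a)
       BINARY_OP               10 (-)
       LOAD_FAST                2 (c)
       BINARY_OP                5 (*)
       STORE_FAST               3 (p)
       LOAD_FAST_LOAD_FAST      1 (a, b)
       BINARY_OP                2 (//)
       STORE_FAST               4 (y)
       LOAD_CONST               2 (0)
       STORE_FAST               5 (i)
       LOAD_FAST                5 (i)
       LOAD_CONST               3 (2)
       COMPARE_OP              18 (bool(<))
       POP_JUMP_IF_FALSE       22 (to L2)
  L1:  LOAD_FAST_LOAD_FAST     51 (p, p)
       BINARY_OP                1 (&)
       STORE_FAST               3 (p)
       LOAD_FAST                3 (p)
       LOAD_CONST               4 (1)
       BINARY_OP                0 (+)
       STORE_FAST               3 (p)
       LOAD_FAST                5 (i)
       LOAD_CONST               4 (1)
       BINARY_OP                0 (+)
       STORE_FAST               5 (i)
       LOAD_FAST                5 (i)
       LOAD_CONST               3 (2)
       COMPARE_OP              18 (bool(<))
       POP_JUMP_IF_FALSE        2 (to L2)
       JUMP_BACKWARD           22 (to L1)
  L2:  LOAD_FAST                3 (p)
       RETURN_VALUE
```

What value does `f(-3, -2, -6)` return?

-34

LOAD_CONST → push 3. Stack: [3]
LOAD_FAST a → push -3. Stack: [3, -3]
BINARY_OP - → 3 - -3 = 6. Stack: [6]
LOAD_FAST c → push -6. Stack: [6, -6]
BINARY_OP * → 6 * -6 = -36. Stack: [-36]
STORE_FAST p → p=-36. Stack: []
LOAD_FAST_LOAD_FAST a,b → push -3,-2. Stack: [-3, -2]
BINARY_OP // → -3 // -2 = 1. Stack: [1]
STORE_FAST y → y=1. Stack: []
LOAD_CONST → push 0. Stack: [0]
STORE_FAST i → i=0. Stack: []
LOAD_FAST i → push 0. Stack: [0]
LOAD_CONST → push 2. Stack: [0, 2]
COMPARE_OP bool(<) → 0 vs 2 = True. Stack: [True]
POP_JUMP_IF_FALSE → pop True; no jump. Stack: []
LOAD_FAST_LOAD_FAST p,p → push -36,-36. Stack: [-36, -36]
BINARY_OP & → -36 & -36 = -36. Stack: [-36]
STORE_FAST p → p=-36. Stack: []
LOAD_FAST p → push -36. Stack: [-36]
LOAD_CONST → push 1. Stack: [-36, 1]
BINARY_OP + → -36 + 1 = -35. Stack: [-35]
STORE_FAST p → p=-35. Stack: []
LOAD_FAST i → push 0. Stack: [0]
LOAD_CONST → push 1. Stack: [0, 1]
BINARY_OP + → 0 + 1 = 1. Stack: [1]
STORE_FAST i → i=1. Stack: []
LOAD_FAST i → push 1. Stack: [1]
LOAD_CONST → push 2. Stack: [1, 2]
COMPARE_OP bool(<) → 1 vs 2 = True. Stack: [True]
POP_JUMP_IF_FALSE → pop True; no jump. Stack: []
LOAD_FAST_LOAD_FAST p,p → push -35,-35. Stack: [-35, -35]
BINARY_OP & → -35 & -35 = -35. Stack: [-35]
STORE_FAST p → p=-35. Stack: []
LOAD_FAST p → push -35. Stack: [-35]
LOAD_CONST → push 1. Stack: [-35, 1]
BINARY_OP + → -35 + 1 = -34. Stack: [-34]
STORE_FAST p → p=-34. Stack: []
LOAD_FAST i → push 1. Stack: [1]
LOAD_CONST → push 1. Stack: [1, 1]
BINARY_OP + → 1 + 1 = 2. Stack: [2]
STORE_FAST i → i=2. Stack: []
LOAD_FAST i → push 2. Stack: [2]
LOAD_CONST → push 2. Stack: [2, 2]
COMPARE_OP bool(<) → 2 vs 2 = False. Stack: [False]
POP_JUMP_IF_FALSE → pop False; jump. Stack: []
LOAD_FAST p → push -34. Stack: [-34]
RETURN_VALUE → return -34.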